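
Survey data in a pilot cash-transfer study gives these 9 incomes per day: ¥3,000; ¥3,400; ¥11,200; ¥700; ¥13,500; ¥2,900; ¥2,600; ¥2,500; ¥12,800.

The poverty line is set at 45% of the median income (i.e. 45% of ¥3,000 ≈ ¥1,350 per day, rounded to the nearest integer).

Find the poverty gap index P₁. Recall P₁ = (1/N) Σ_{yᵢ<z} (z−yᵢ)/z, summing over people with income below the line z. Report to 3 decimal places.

0.053

Below z: ¥700 (q = 1 of N = 9).
Shortfall ratios: (1350−700)/1350 = 0.4815.
Σ = 0.481481. Dividing by the full population N = 9 gives P₁ = 0.053.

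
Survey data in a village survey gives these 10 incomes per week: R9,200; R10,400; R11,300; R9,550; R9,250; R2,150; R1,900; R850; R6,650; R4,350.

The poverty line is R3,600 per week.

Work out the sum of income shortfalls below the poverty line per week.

R5,900

Poor units: R850, R1,900, R2,150 (q = 3 of N = 10).
Individual gaps: 3600−850 = 2750; 3600−1900 = 1700; 3600−2150 = 1450.
Aggregate gap = R5,900.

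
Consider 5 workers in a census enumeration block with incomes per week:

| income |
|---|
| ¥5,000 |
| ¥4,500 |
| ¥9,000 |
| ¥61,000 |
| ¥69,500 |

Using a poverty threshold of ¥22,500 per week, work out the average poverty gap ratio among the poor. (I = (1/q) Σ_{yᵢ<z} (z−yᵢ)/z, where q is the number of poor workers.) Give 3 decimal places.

0.726

Incomes under z: ¥4,500, ¥5,000, ¥9,000 (q = 3 of N = 5).
Shortfall ratios (z−y)/z: 0.8000, 0.7778, 0.6000; sum = 2.177778.
I averages over the q = 3 poor units only: 2.177778 / 3 = 0.726.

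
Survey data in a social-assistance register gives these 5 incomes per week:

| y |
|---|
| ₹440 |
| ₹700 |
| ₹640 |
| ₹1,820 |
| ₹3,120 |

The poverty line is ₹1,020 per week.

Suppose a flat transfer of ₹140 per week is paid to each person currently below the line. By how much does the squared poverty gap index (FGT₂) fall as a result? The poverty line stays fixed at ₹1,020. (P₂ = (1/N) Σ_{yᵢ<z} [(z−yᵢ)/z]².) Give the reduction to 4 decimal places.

0.0576

Before: below the line — ₹440, ₹640, ₹700; squared poverty gap index (FGT₂) = 0.112111.
After the ₹140 transfer: below the line — ₹580, ₹780, ₹840; squared poverty gap index (FGT₂) = 0.054517.
Reduction = 0.112111 − 0.054517 = 0.0576.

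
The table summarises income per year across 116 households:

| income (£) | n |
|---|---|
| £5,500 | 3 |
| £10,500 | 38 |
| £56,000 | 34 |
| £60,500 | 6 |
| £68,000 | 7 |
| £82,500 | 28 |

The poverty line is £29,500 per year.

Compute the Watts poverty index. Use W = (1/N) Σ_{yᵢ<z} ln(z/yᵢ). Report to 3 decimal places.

Below the line: 3×£5,500, 38×£10,500 (q = 41 of N = 116).
Log shortfalls: ln(29500/5500) = 1.6796 (×3); ln(29500/10500) = 1.0330 (×38).
W = 44.293497 / 116 = 0.382.

0.382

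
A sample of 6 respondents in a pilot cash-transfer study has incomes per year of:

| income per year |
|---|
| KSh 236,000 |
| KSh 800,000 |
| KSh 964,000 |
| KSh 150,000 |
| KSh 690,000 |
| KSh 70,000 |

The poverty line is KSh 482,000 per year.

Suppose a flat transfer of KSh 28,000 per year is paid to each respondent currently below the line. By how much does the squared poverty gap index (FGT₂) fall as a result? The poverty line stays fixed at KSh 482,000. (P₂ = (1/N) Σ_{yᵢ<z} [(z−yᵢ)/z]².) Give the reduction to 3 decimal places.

0.038

Before: below the line — KSh 70,000, KSh 150,000, KSh 236,000; squared poverty gap index (FGT₂) = 0.24426.
After the KSh 28,000 transfer: below the line — KSh 98,000, KSh 178,000, KSh 264,000; squared poverty gap index (FGT₂) = 0.20617.
Reduction = 0.24426 − 0.20617 = 0.038.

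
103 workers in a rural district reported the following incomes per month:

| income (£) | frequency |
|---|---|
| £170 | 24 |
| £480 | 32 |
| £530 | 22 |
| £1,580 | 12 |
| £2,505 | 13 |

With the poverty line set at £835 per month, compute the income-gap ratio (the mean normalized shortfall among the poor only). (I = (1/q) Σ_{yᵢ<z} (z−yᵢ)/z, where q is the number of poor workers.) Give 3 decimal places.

0.522

Below z: 24×£170, 32×£480, 22×£530 (q = 78 of N = 103).
Relative gaps: 0.7964 (×24), 0.4251 (×32), 0.3653 (×22); sum = 40.754491.
I averages over the q = 78 poor units only: 40.754491 / 78 = 0.522.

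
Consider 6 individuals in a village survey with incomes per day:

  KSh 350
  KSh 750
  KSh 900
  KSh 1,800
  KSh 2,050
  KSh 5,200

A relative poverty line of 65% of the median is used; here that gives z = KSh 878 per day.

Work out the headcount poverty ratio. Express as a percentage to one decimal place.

2 of the 6 individuals have income below KSh 878.
H = 2/6 = 33.3%.

33.3%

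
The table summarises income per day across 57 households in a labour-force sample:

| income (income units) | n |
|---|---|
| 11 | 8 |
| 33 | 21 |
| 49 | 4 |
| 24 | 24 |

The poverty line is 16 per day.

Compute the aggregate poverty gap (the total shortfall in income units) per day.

40

Incomes under z: 8×11 (q = 8 of N = 57).
Individual gaps: 8×(16−11) = 40.
Aggregate gap = 40.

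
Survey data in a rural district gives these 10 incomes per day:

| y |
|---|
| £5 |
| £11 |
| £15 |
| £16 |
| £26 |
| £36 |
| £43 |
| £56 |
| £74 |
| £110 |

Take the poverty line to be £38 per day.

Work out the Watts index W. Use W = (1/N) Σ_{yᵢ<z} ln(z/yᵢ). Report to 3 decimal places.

Below z: £5, £11, £15, £16, £26, £36 (q = 6 of N = 10).
Log gaps: ln(38/5) = 2.0281; ln(38/11) = 1.2397; ln(38/15) = 0.9295; ln(38/16) = 0.8650; ln(38/26) = 0.3795; ln(38/36) = 0.0541.
W = 5.495929 / 10 = 0.550.

0.550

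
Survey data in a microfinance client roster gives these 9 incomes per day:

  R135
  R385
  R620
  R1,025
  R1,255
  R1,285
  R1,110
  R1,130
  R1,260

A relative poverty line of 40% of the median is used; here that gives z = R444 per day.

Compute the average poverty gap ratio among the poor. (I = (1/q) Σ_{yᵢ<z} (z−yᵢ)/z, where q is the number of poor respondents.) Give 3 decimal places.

Below z: R135, R385 (q = 2 of N = 9).
Relative gaps: 0.6959, 0.1329; sum = 0.828829.
The income-gap ratio divides by q (the poor only): 0.828829 / 2 = 0.414.

0.414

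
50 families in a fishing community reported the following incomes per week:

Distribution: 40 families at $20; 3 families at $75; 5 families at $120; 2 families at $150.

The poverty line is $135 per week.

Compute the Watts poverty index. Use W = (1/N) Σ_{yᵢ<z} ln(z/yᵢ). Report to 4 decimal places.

1.5747

Incomes under z: 40×$20, 3×$75, 5×$120 (q = 48 of N = 50).
Log gaps: ln(135/20) = 1.9095 (×40); ln(135/75) = 0.5878 (×3); ln(135/120) = 0.1178 (×5).
W = 78.733975 / 50 = 1.5747.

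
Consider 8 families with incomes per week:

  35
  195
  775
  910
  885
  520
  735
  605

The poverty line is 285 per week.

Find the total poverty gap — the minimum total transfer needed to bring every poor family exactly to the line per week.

Poor units: 35, 195 (q = 2 of N = 8).
Individual gaps: 285−35 = 250; 285−195 = 90.
Aggregate gap = 340.

340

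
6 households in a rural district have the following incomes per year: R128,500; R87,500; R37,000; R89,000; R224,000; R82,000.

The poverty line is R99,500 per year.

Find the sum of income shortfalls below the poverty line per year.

R102,500

Incomes under z: R37,000, R82,000, R87,500, R89,000 (q = 4 of N = 6).
Individual gaps: 99500−37000 = 62500; 99500−82000 = 17500; 99500−87500 = 12000; 99500−89000 = 10500.
Aggregate gap = R102,500.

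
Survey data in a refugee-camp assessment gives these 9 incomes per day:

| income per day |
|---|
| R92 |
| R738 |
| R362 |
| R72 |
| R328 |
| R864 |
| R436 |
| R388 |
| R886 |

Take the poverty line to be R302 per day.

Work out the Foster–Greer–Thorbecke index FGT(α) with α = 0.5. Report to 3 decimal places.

0.190

Incomes under z: R72, R92 (q = 2 of N = 9).
Gap ratios (z−y)/z: (302−72)/302 = 0.7616; (302−92)/302 = 0.6954.
Raised to α = 0.5: 0.87269; 0.83389.
Sum = 1.706576; FGT(0.5) = 1.706576 / 9 = 0.190.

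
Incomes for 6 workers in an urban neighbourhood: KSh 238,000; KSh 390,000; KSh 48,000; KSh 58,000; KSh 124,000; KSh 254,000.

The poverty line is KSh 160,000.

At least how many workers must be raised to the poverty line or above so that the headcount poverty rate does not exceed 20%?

2

Currently q = 3 of N = 6 are below the line (H = 0.500).
A headcount ratio of at most 20% allows at most ⌊0.20 × 6⌋ = 1 poor workers.
So at least 3 − 1 = 2 must be lifted.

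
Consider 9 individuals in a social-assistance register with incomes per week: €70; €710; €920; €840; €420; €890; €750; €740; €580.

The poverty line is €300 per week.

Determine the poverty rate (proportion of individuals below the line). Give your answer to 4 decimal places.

1 of the 9 individuals have income below €300.
H = 1/9 = 0.1111.

0.1111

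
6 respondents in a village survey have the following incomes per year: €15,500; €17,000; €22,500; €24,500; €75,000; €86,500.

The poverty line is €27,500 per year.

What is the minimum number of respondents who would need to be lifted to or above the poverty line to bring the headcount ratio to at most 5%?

4

4 of the 6 respondents are poor, so H = 4/6 = 0.667.
A headcount ratio of at most 5% allows at most ⌊0.05 × 6⌋ = 0 poor respondents.
So at least 4 − 0 = 4 must be lifted.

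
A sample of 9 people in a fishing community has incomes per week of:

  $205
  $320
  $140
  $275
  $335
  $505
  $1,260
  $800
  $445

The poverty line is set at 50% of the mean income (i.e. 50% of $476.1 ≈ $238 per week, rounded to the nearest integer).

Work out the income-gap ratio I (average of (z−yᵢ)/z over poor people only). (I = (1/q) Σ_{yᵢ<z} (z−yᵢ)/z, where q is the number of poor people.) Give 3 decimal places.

Below the line: $140, $205 (q = 2 of N = 9).
Shortfall ratios (z−y)/z: 0.4118, 0.1387; sum = 0.550420.
I averages over the q = 2 poor units only: 0.550420 / 2 = 0.275.

0.275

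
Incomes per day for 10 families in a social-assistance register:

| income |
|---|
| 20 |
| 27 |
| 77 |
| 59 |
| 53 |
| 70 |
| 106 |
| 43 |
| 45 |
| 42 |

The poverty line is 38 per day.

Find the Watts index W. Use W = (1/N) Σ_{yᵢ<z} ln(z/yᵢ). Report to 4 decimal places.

Incomes under z: 20, 27 (q = 2 of N = 10).
Log gaps: ln(38/20) = 0.6419; ln(38/27) = 0.3417.
W = 0.983603 / 10 = 0.0984.

0.0984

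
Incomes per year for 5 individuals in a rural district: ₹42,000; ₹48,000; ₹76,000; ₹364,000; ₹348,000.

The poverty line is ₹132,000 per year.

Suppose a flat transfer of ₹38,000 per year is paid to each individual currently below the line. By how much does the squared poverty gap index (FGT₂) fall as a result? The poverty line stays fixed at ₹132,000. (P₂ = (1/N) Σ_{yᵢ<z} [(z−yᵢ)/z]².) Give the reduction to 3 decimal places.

0.151

Before: below the line — ₹42,000, ₹48,000, ₹76,000; squared poverty gap index (FGT₂) = 0.20996.
After the ₹38,000 transfer: below the line — ₹80,000, ₹86,000, ₹114,000; squared poverty gap index (FGT₂) = 0.05904.
Reduction = 0.20996 − 0.05904 = 0.151.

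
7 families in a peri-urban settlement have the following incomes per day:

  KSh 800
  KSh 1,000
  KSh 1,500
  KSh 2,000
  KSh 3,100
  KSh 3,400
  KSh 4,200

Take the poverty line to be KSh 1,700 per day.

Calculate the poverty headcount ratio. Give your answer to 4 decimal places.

3 of the 7 families have income below KSh 1,700.
H = 3/7 = 0.4286.

0.4286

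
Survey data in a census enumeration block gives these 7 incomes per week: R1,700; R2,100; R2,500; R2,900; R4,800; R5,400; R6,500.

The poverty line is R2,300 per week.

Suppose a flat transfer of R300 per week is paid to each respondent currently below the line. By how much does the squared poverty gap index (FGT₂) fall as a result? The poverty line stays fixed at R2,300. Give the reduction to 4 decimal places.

Before: below the line — R1,700, R2,100; squared poverty gap index (FGT₂) = 0.010802.
After the R300 transfer: below the line — R2,000; squared poverty gap index (FGT₂) = 0.002430.
Reduction = 0.010802 − 0.002430 = 0.0084.

0.0084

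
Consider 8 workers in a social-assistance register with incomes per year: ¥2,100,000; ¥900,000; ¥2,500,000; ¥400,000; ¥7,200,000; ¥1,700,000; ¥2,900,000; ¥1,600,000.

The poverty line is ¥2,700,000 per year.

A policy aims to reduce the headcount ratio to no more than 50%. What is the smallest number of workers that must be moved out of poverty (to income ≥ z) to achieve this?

Currently q = 6 of N = 8 are below the line (H = 0.750).
A headcount ratio of at most 50% allows at most ⌊0.50 × 8⌋ = 4 poor workers.
So at least 6 − 4 = 2 must be lifted.

2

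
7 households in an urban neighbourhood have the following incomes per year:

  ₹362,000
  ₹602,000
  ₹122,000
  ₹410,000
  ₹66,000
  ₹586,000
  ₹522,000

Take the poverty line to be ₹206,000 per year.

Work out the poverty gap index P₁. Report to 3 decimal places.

Poor units: ₹66,000, ₹122,000 (q = 2 of N = 7).
Shortfall ratios: (206000−66000)/206000 = 0.6796; (206000−122000)/206000 = 0.4078.
Σ = 1.087379. Dividing by the full population N = 7 gives P₁ = 0.155.

0.155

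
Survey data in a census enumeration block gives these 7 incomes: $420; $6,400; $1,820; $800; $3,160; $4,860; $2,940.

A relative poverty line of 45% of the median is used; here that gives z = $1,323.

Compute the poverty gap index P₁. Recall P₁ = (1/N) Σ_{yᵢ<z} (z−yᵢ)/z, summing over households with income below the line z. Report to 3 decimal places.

Below the line: $420, $800 (q = 2 of N = 7).
Shortfall ratios: (1323−420)/1323 = 0.6825; (1323−800)/1323 = 0.3953.
Sum of shortfalls = 1.077853; P₁ averages over all N: 1.077853 / 7 = 0.154.

0.154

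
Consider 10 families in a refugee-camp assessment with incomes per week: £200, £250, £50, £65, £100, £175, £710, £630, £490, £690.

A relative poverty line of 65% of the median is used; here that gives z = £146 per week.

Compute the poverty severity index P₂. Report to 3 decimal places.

0.084

Below z: £50, £65, £100 (q = 3 of N = 10).
Gap ratios (z−y)/z: (146−50)/146 = 0.6575; (146−65)/146 = 0.5548; (146−100)/146 = 0.3151.
Squared: 0.4324; 0.3078; 0.0993.
Sum = 0.839416; P₂ = 0.839416 / 10 = 0.084.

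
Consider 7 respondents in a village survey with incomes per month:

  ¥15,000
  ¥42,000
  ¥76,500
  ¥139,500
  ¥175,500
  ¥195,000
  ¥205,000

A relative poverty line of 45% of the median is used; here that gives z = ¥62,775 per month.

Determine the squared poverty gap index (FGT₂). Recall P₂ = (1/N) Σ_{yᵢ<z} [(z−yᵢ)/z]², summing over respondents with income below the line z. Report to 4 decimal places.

Below the line: ¥15,000, ¥42,000 (q = 2 of N = 7).
Gap ratios (z−y)/z: (62775−15000)/62775 = 0.7611; (62775−42000)/62775 = 0.3309.
Squared: 0.5792; 0.1095.
Sum = 0.688723; P₂ = 0.688723 / 7 = 0.0984.

0.0984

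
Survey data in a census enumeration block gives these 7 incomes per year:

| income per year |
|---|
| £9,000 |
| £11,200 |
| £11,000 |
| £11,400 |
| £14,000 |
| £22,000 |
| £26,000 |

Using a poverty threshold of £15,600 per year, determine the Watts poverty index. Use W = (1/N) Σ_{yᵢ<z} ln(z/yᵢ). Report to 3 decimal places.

0.236

Below z: £9,000, £11,000, £11,200, £11,400, £14,000 (q = 5 of N = 7).
ln(z/y) terms: ln(15600/9000) = 0.5500; ln(15600/11000) = 0.3494; ln(15600/11200) = 0.3314; ln(15600/11400) = 0.3137; ln(15600/14000) = 0.1082.
W = 1.652650 / 7 = 0.236.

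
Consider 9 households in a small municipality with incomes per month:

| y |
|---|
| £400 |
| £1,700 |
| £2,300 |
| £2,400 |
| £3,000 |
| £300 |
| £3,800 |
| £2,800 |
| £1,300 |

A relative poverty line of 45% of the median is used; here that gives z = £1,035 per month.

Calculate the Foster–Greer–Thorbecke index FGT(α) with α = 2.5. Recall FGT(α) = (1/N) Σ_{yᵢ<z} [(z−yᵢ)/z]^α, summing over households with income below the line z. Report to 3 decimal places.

0.080

Incomes under z: £300, £400 (q = 2 of N = 9).
Shortfall ratios: (1035−300)/1035 = 0.7101; (1035−400)/1035 = 0.6135.
Raised to α = 2.5: 0.42498; 0.29484.
Sum = 0.719817; FGT(2.5) = 0.719817 / 9 = 0.080.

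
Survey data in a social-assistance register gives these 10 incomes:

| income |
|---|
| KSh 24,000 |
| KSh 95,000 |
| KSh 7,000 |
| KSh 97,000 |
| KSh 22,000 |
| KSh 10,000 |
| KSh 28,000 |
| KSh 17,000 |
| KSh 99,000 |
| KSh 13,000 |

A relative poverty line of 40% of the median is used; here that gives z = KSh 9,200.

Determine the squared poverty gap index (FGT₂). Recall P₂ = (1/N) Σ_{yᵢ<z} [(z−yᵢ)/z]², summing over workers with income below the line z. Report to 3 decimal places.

0.006

Poor units: KSh 7,000 (q = 1 of N = 10).
Gap ratios (z−y)/z: (9200−7000)/9200 = 0.2391.
Squared: 0.0572.
Sum = 0.057183; P₂ = 0.057183 / 10 = 0.006.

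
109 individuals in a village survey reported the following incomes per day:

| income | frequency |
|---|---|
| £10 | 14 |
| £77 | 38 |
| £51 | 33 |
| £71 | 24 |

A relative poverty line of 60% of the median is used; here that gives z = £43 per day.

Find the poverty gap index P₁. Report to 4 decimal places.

0.0986

Incomes under z: 14×£10 (q = 14 of N = 109).
Gap ratios (z−y)/z: (43−10)/43 = 0.7674 (×14).
Sum of shortfalls = 10.744186; P₁ averages over all N: 10.744186 / 109 = 0.0986.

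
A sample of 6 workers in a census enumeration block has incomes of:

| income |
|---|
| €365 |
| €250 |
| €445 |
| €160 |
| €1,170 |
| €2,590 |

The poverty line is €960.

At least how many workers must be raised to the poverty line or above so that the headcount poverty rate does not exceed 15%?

Currently q = 4 of N = 6 are below the line (H = 0.667).
A headcount ratio of at most 15% allows at most ⌊0.15 × 6⌋ = 0 poor workers.
So at least 4 − 0 = 4 must be lifted.

4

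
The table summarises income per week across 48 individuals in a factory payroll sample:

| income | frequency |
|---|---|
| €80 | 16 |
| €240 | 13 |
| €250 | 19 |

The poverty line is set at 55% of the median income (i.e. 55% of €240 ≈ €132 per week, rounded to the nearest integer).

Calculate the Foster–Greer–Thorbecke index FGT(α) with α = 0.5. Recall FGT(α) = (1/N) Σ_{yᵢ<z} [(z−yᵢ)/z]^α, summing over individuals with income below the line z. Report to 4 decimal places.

Below z: 16×€80 (q = 16 of N = 48).
Gap ratios (z−y)/z: (132−80)/132 = 0.3939 (×16).
Raised to α = 0.5: 0.62765 (×16).
Sum = 10.042335; FGT(0.5) = 10.042335 / 48 = 0.2092.

0.2092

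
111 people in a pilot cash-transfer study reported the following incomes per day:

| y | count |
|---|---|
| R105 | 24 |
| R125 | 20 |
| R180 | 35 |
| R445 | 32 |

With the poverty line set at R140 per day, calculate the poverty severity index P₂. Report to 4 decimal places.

0.0156

Below z: 24×R105, 20×R125 (q = 44 of N = 111).
Gap ratios (z−y)/z: (140−105)/140 = 0.2500 (×24); (140−125)/140 = 0.1071 (×20).
Squared: 0.0625 (×24); 0.0115 (×20).
Sum = 1.729592; P₂ = 1.729592 / 111 = 0.0156.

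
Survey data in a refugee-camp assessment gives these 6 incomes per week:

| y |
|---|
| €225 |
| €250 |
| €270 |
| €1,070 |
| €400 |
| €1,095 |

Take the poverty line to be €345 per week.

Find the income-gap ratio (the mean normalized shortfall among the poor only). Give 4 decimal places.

Poor units: €225, €250, €270 (q = 3 of N = 6).
Relative gaps: 0.3478, 0.2754, 0.2174; sum = 0.840580.
The income-gap ratio divides by q (the poor only): 0.840580 / 3 = 0.2802.

0.2802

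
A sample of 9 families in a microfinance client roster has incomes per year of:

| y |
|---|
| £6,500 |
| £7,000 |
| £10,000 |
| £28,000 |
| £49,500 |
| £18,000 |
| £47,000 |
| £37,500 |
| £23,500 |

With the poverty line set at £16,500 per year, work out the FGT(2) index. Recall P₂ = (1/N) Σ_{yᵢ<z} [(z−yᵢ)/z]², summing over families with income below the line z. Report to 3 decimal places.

Below the line: £6,500, £7,000, £10,000 (q = 3 of N = 9).
Normalized shortfalls: (16500−6500)/16500 = 0.6061; (16500−7000)/16500 = 0.5758; (16500−10000)/16500 = 0.3939.
Squared: 0.3673; 0.3315; 0.1552.
Sum = 0.853994; P₂ = 0.853994 / 9 = 0.095.

0.095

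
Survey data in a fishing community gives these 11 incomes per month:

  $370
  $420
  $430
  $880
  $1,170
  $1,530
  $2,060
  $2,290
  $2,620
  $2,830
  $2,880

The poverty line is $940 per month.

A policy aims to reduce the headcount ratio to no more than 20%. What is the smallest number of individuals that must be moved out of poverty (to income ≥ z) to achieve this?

4 of the 11 individuals are poor, so H = 4/11 = 0.364.
A headcount ratio of at most 20% allows at most ⌊0.20 × 11⌋ = 2 poor individuals.
So at least 4 − 2 = 2 must be lifted.

2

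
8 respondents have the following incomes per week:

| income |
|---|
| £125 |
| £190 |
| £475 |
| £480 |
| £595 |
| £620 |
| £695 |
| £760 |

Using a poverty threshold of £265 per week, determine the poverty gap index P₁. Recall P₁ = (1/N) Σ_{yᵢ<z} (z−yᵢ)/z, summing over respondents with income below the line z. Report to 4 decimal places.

Below z: £125, £190 (q = 2 of N = 8).
Relative gaps: (265−125)/265 = 0.5283; (265−190)/265 = 0.2830.
Sum of shortfalls = 0.811321; P₁ averages over all N: 0.811321 / 8 = 0.1014.

0.1014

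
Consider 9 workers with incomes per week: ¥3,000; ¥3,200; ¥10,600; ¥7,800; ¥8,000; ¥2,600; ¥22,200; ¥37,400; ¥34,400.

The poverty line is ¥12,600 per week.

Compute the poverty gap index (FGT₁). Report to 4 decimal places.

Poor units: ¥2,600, ¥3,000, ¥3,200, ¥7,800, ¥8,000, ¥10,600 (q = 6 of N = 9).
Shortfall ratios: (12600−2600)/12600 = 0.7937; (12600−3000)/12600 = 0.7619; (12600−3200)/12600 = 0.7460; (12600−7800)/12600 = 0.3810; (12600−8000)/12600 = 0.3651; (12600−10600)/12600 = 0.1587.
Σ = 3.206349. Dividing by the full population N = 9 gives P₁ = 0.3563.

0.3563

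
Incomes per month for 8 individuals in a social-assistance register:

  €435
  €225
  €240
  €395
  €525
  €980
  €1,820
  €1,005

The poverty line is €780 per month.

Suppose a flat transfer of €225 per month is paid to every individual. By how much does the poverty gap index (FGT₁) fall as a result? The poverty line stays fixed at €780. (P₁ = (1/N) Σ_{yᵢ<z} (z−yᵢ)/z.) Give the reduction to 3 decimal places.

0.180

Before: below the line — €225, €240, €395, €435, €525; poverty gap index (FGT₁) = 0.33333.
After the €225 transfer: below the line — €450, €465, €620, €660, €750; poverty gap index (FGT₁) = 0.15304.
Reduction = 0.33333 − 0.15304 = 0.180.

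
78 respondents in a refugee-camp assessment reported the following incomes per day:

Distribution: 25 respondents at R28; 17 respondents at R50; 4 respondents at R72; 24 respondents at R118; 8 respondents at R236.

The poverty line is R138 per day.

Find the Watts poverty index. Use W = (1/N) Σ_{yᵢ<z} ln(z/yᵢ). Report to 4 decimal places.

0.8140

Below the line: 25×R28, 17×R50, 4×R72, 24×R118 (q = 70 of N = 78).
Log shortfalls: ln(138/28) = 1.5950 (×25); ln(138/50) = 1.0152 (×17); ln(138/72) = 0.6506 (×4); ln(138/118) = 0.1566 (×24).
W = 63.495159 / 78 = 0.8140.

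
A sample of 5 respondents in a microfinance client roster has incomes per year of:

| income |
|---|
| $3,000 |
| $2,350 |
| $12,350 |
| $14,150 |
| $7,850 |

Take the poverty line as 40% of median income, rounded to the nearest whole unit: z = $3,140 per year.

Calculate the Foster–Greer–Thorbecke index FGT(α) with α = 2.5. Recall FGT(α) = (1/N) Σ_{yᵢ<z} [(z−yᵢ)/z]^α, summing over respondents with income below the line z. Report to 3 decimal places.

Below the line: $2,350, $3,000 (q = 2 of N = 5).
Gap ratios (z−y)/z: (3140−2350)/3140 = 0.2516; (3140−3000)/3140 = 0.0446.
Raised to α = 2.5: 0.03175; 0.00042.
Sum = 0.032170; FGT(2.5) = 0.032170 / 5 = 0.006.

0.006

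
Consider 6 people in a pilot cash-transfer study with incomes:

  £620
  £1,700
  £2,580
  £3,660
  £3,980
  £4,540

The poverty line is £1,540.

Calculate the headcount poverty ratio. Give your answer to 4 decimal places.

0.1667

1 of the 6 people have income below £1,540.
H = 1/6 = 0.1667.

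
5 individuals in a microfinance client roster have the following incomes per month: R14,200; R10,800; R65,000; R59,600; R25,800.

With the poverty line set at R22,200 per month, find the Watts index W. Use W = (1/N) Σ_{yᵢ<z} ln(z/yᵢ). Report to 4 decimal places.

0.2335

Poor units: R10,800, R14,200 (q = 2 of N = 5).
Log shortfalls: ln(22200/10800) = 0.7205; ln(22200/14200) = 0.4469.
W = 1.167396 / 5 = 0.2335.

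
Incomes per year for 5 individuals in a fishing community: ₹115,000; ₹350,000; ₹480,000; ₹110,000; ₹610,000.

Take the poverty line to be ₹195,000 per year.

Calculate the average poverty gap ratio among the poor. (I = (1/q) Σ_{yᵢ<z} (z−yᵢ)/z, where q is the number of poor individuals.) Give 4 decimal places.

Poor units: ₹110,000, ₹115,000 (q = 2 of N = 5).
Relative gaps: 0.4359, 0.4103; sum = 0.846154.
I averages over the q = 2 poor units only: 0.846154 / 2 = 0.4231.

0.4231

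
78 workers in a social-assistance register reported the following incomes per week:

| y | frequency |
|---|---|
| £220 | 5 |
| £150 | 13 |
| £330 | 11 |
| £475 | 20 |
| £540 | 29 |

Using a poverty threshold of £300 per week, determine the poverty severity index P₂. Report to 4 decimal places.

0.0462

Poor units: 13×£150, 5×£220 (q = 18 of N = 78).
Shortfall ratios: (300−150)/300 = 0.5000 (×13); (300−220)/300 = 0.2667 (×5).
Squared: 0.2500 (×13); 0.0711 (×5).
Sum = 3.605556; P₂ = 3.605556 / 78 = 0.0462.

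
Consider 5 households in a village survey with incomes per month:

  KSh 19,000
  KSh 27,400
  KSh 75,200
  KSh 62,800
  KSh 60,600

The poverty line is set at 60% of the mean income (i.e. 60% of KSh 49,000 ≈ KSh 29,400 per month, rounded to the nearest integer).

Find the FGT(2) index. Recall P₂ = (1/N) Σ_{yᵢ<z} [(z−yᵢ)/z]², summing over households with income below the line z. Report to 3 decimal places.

Below z: KSh 19,000, KSh 27,400 (q = 2 of N = 5).
Gap ratios (z−y)/z: (29400−19000)/29400 = 0.3537; (29400−27400)/29400 = 0.0680.
Squared: 0.1251; 0.0046.
Sum = 0.129761; P₂ = 0.129761 / 5 = 0.026.

0.026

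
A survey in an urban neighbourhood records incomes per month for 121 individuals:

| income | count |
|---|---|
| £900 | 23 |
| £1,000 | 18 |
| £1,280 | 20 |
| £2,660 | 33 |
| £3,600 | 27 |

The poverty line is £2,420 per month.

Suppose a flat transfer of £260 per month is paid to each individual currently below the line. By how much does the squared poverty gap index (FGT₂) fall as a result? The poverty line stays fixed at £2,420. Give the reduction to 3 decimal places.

Before: below the line — 23×£900, 18×£1,000, 20×£1,280; squared poverty gap index (FGT₂) = 0.16289.
After the £260 transfer: below the line — 23×£1,160, 18×£1,260, 20×£1,540; squared poverty gap index (FGT₂) = 0.10757.
Reduction = 0.16289 − 0.10757 = 0.055.

0.055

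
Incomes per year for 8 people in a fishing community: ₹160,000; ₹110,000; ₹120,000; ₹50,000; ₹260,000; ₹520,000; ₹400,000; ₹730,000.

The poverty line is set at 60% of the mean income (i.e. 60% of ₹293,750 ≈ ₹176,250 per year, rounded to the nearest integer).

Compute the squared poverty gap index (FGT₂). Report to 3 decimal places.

0.096

Incomes under z: ₹50,000, ₹110,000, ₹120,000, ₹160,000 (q = 4 of N = 8).
Relative gaps: (176250−50000)/176250 = 0.7163; (176250−110000)/176250 = 0.3759; (176250−120000)/176250 = 0.3191; (176250−160000)/176250 = 0.0922.
Squared: 0.5131; 0.1413; 0.1019; 0.0085.
Sum = 0.764750; P₂ = 0.764750 / 8 = 0.096.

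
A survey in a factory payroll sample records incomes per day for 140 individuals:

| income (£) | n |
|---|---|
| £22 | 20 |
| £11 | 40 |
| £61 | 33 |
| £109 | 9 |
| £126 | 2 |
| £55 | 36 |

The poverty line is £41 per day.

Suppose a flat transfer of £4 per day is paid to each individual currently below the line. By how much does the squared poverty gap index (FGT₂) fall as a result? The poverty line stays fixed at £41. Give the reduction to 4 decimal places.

Before: below the line — 40×£11, 20×£22; squared poverty gap index (FGT₂) = 0.183649.
After the £4 transfer: below the line — 40×£15, 20×£26; squared poverty gap index (FGT₂) = 0.134019.
Reduction = 0.183649 − 0.134019 = 0.0496.

0.0496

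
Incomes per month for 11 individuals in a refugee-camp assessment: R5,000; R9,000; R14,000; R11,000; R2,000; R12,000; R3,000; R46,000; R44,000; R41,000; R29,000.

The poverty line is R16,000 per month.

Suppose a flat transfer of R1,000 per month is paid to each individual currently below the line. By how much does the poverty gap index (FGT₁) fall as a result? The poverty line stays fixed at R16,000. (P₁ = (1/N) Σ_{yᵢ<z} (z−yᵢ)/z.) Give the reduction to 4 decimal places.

Before: below the line — R2,000, R3,000, R5,000, R9,000, R11,000, R12,000, R14,000; poverty gap index (FGT₁) = 0.318182.
After the R1,000 transfer: below the line — R3,000, R4,000, R6,000, R10,000, R12,000, R13,000, R15,000; poverty gap index (FGT₁) = 0.278409.
Reduction = 0.318182 − 0.278409 = 0.0398.

0.0398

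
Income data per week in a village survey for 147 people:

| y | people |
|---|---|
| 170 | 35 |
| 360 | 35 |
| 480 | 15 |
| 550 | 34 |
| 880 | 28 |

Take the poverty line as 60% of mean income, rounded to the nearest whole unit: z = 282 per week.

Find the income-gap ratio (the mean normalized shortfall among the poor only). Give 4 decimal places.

Below the line: 35×170 (q = 35 of N = 147).
Relative gaps: 0.3972 (×35); sum = 13.900709.
The income-gap ratio divides by q (the poor only): 13.900709 / 35 = 0.3972.

0.3972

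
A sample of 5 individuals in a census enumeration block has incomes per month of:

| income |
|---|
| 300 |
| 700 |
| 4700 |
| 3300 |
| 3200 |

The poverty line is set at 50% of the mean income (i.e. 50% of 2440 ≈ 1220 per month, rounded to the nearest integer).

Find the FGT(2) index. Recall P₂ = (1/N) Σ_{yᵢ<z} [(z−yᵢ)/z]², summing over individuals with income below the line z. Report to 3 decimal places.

Incomes under z: 300, 700 (q = 2 of N = 5).
Gap ratios (z−y)/z: (1220−300)/1220 = 0.7541; (1220−700)/1220 = 0.4262.
Squared: 0.5687; 0.1817.
Sum = 0.750336; P₂ = 0.750336 / 5 = 0.150.

0.150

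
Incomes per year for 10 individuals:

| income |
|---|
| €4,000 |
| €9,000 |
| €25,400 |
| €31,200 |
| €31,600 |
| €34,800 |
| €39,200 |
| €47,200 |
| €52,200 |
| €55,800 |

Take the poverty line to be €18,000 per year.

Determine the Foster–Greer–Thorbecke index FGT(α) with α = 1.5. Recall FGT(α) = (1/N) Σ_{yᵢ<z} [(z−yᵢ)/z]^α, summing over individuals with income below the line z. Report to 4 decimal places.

0.1039

Below z: €4,000, €9,000 (q = 2 of N = 10).
Gap ratios (z−y)/z: (18000−4000)/18000 = 0.7778; (18000−9000)/18000 = 0.5000.
Raised to α = 1.5: 0.68594; 0.35355.
Sum = 1.039489; FGT(1.5) = 1.039489 / 10 = 0.1039.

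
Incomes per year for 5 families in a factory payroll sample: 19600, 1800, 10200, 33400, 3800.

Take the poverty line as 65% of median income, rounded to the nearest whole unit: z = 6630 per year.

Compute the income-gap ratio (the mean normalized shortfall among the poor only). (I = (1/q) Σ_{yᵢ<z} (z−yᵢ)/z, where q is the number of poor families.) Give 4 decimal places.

0.5777

Below z: 1800, 3800 (q = 2 of N = 5).
Relative gaps: 0.7285, 0.4268; sum = 1.155354.
The income-gap ratio divides by q (the poor only): 1.155354 / 2 = 0.5777.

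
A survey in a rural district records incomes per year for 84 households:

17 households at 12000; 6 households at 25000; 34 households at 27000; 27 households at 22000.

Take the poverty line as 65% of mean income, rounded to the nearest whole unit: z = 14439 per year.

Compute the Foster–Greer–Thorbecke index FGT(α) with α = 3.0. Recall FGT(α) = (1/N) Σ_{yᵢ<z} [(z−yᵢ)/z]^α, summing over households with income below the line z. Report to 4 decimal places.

0.0010

Poor units: 17×12000 (q = 17 of N = 84).
Normalized shortfalls: (14439−12000)/14439 = 0.1689 (×17).
Raised to α = 3.0: 0.00482 (×17).
Sum = 0.081936; FGT(3.0) = 0.081936 / 84 = 0.0010.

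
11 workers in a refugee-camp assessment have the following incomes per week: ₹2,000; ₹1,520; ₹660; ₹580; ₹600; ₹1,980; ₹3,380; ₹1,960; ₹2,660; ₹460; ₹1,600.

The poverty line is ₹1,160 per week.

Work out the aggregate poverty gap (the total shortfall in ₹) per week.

Poor units: ₹460, ₹580, ₹600, ₹660 (q = 4 of N = 11).
Individual gaps: 1160−460 = 700; 1160−580 = 580; 1160−600 = 560; 1160−660 = 500.
Aggregate gap = ₹2,340.

₹2,340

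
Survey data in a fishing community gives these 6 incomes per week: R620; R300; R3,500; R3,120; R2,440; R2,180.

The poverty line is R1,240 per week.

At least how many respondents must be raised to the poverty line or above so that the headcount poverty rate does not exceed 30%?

1

2 of the 6 respondents are poor, so H = 2/6 = 0.333.
A headcount ratio of at most 30% allows at most ⌊0.30 × 6⌋ = 1 poor respondents.
So at least 2 − 1 = 1 must be lifted.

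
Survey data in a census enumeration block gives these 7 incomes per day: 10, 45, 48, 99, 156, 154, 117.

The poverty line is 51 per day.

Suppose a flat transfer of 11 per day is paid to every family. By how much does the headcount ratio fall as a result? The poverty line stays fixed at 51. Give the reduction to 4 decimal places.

Before: below the line — 10, 45, 48; headcount ratio = 0.428571.
After the 11 transfer: below the line — 21; headcount ratio = 0.142857.
Reduction = 0.428571 − 0.142857 = 0.2857.

0.2857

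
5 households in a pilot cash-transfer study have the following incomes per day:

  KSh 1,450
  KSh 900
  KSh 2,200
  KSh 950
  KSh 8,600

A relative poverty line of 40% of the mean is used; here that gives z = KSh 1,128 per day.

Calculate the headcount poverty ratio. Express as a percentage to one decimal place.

2 of the 5 households have income below KSh 1,128.
H = 2/5 = 40.0%.

40.0%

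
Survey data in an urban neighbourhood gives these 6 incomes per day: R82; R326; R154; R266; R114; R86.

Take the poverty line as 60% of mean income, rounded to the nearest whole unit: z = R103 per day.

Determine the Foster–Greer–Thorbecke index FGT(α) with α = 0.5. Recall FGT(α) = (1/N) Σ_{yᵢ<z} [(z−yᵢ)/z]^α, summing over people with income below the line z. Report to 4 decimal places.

0.1430

Incomes under z: R82, R86 (q = 2 of N = 6).
Gap ratios (z−y)/z: (103−82)/103 = 0.2039; (103−86)/103 = 0.1650.
Raised to α = 0.5: 0.45153; 0.40626.
Sum = 0.857796; FGT(0.5) = 0.857796 / 6 = 0.1430.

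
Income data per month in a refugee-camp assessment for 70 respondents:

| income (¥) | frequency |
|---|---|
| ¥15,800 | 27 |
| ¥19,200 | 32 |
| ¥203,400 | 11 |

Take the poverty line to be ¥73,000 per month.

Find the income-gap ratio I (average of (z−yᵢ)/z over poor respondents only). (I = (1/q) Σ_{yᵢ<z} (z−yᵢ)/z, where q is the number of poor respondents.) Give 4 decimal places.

0.7583

Poor units: 27×¥15,800, 32×¥19,200 (q = 59 of N = 70).
Relative gaps: 0.7836 (×27), 0.7370 (×32); sum = 44.739726.
I averages over the q = 59 poor units only: 44.739726 / 59 = 0.7583.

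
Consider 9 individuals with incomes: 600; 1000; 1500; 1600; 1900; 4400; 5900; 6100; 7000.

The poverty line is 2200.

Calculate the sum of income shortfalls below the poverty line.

Below z: 600, 1000, 1500, 1600, 1900 (q = 5 of N = 9).
Individual gaps: 2200−600 = 1600; 2200−1000 = 1200; 2200−1500 = 700; 2200−1600 = 600; 2200−1900 = 300.
Aggregate gap = 4400.

4400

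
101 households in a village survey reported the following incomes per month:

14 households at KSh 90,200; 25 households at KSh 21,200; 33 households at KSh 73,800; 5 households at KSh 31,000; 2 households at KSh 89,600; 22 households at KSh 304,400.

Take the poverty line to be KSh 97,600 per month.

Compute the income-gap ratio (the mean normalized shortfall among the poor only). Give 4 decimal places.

0.4083

Incomes under z: 25×KSh 21,200, 5×KSh 31,000, 33×KSh 73,800, 2×KSh 89,600, 14×KSh 90,200 (q = 79 of N = 101).
Shortfall ratios (z−y)/z: 0.7828 (×25), 0.6824 (×5), 0.2439 (×33), 0.0820 (×2), 0.0758 (×14); sum = 32.254098.
The income-gap ratio divides by q (the poor only): 32.254098 / 79 = 0.4083.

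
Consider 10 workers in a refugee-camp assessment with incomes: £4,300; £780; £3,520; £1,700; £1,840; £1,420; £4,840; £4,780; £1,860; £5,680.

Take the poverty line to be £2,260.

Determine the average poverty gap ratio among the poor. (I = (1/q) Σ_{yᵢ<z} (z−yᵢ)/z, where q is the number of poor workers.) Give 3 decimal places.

0.327

Poor units: £780, £1,420, £1,700, £1,840, £1,860 (q = 5 of N = 10).
Relative gaps: 0.6549, 0.3717, 0.2478, 0.1858, 0.1770; sum = 1.637168.
The income-gap ratio divides by q (the poor only): 1.637168 / 5 = 0.327.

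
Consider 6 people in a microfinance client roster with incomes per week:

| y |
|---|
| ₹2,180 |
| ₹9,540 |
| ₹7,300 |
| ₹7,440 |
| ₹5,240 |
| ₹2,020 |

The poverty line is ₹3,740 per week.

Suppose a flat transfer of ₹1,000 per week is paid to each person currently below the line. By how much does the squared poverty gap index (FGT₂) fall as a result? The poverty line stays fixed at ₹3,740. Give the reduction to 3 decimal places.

Before: below the line — ₹2,020, ₹2,180; squared poverty gap index (FGT₂) = 0.06425.
After the ₹1,000 transfer: below the line — ₹3,020, ₹3,180; squared poverty gap index (FGT₂) = 0.00991.
Reduction = 0.06425 − 0.00991 = 0.054.

0.054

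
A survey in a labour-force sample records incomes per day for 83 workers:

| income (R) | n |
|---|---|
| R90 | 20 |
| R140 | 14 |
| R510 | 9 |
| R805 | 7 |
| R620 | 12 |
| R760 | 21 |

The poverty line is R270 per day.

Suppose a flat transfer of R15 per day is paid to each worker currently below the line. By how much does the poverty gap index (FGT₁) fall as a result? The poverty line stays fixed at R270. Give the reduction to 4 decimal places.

0.0228

Before: below the line — 20×R90, 14×R140; poverty gap index (FGT₁) = 0.241856.
After the R15 transfer: below the line — 20×R105, 14×R155; poverty gap index (FGT₁) = 0.219099.
Reduction = 0.241856 − 0.219099 = 0.0228.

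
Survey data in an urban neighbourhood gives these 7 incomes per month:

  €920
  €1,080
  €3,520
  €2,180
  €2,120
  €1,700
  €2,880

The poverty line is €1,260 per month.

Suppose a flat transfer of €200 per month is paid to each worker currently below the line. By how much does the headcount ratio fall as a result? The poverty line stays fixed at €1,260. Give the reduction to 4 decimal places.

Before: below the line — €920, €1,080; headcount ratio = 0.285714.
After the €200 transfer: below the line — €1,120; headcount ratio = 0.142857.
Reduction = 0.285714 − 0.142857 = 0.1429.

0.1429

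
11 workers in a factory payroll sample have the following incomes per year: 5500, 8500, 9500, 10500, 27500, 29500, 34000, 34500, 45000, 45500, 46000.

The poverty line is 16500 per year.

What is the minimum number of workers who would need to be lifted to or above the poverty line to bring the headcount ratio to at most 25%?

2

Currently q = 4 of N = 11 are below the line (H = 0.364).
A headcount ratio of at most 25% allows at most ⌊0.25 × 11⌋ = 2 poor workers.
So at least 4 − 2 = 2 must be lifted.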